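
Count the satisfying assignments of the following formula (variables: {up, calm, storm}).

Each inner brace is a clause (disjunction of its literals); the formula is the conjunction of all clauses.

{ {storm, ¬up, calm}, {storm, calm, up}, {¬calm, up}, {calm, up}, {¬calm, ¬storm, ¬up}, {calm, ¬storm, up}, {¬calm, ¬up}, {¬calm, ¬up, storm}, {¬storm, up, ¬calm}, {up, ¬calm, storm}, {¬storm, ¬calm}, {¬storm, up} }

There are 2^3 = 8 truth assignments over (up, calm, storm).
Check each against the 12 clauses (columns in the order up, calm, storm):
  F F F  ✗ fails (storm ∨ calm ∨ up)
  F F T  ✗ fails (calm ∨ up)
  F T F  ✗ fails (¬calm ∨ up)
  F T T  ✗ fails (¬calm ∨ up)
  T F F  ✗ fails (storm ∨ ¬up ∨ calm)
  T F T  ✓ satisfies all
  T T F  ✗ fails (¬calm ∨ ¬up)
  T T T  ✗ fails (¬calm ∨ ¬storm ∨ ¬up)
1 of the 8 rows is a model.

1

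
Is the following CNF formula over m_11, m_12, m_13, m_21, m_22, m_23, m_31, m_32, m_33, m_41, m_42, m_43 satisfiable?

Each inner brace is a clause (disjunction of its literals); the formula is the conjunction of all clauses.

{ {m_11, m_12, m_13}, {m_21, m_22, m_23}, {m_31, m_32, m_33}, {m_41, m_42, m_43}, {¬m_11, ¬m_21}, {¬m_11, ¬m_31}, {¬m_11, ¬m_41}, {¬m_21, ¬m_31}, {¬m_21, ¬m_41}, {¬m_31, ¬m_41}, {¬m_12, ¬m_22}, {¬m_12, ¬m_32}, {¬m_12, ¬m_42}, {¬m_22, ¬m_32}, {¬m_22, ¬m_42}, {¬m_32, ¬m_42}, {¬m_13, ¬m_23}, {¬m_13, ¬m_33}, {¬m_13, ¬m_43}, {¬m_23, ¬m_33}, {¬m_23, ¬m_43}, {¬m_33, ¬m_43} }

Unsatisfiable

Case m_11 = False:
Case m_12 = True:
The clause (¬m_22) is unit, so m_22 = False.
The clause (¬m_32) is unit, so m_32 = False.
The clause (¬m_42) is unit, so m_42 = False.
Case m_21 = True:
The clause (¬m_31) is unit, so m_31 = False.
The clause (m_33) is unit, so m_33 = True.
The clause (¬m_41) is unit, so m_41 = False.
The clause (m_43) is unit, so m_43 = True.
Now (¬m_43) is unsatisfied and unit — conflict.
Undo m_21 and try m_21 = False.
The clause (m_23) is unit, so m_23 = True.
The clause (¬m_13) is unit, so m_13 = False.
The clause (¬m_33) is unit, so m_33 = False.
The clause (m_31) is unit, so m_31 = True.
The clause (¬m_41) is unit, so m_41 = False.
The clause (m_43) is unit, so m_43 = True.
Now (¬m_43) is unsatisfied and unit — conflict.
Neither m_21 = True nor m_21 = False works.
Undo m_12 and try m_12 = False.
The clause (m_13) is unit, so m_13 = True.
The clause (¬m_23) is unit, so m_23 = False.
The clause (¬m_33) is unit, so m_33 = False.
The clause (¬m_43) is unit, so m_43 = False.
Case m_21 = True:
The clause (¬m_31) is unit, so m_31 = False.
The clause (m_32) is unit, so m_32 = True.
The clause (¬m_41) is unit, so m_41 = False.
The clause (m_42) is unit, so m_42 = True.
Now (¬m_42) is unsatisfied and unit — conflict.
Undo m_21 and try m_21 = False.
The clause (m_22) is unit, so m_22 = True.
The clause (¬m_32) is unit, so m_32 = False.
The clause (m_31) is unit, so m_31 = True.
The clause (¬m_41) is unit, so m_41 = False.
The clause (m_42) is unit, so m_42 = True.
Now (¬m_42) is unsatisfied and unit — conflict.
Neither m_21 = True nor m_21 = False works.
Neither m_12 = True nor m_12 = False works.
Undo m_11 and try m_11 = True.
The clause (¬m_21) is unit, so m_21 = False.
The clause (¬m_31) is unit, so m_31 = False.
The clause (¬m_41) is unit, so m_41 = False.
Case m_22 = True:
The clause (¬m_12) is unit, so m_12 = False.
The clause (¬m_32) is unit, so m_32 = False.
The clause (m_33) is unit, so m_33 = True.
The clause (¬m_42) is unit, so m_42 = False.
The clause (m_43) is unit, so m_43 = True.
Now (¬m_43) is unsatisfied and unit — conflict.
Undo m_22 and try m_22 = False.
The clause (m_23) is unit, so m_23 = True.
The clause (¬m_13) is unit, so m_13 = False.
The clause (¬m_33) is unit, so m_33 = False.
The clause (m_32) is unit, so m_32 = True.
The clause (¬m_12) is unit, so m_12 = False.
The clause (¬m_42) is unit, so m_42 = False.
The clause (m_43) is unit, so m_43 = True.
Now (¬m_43) is unsatisfied and unit — conflict.
Neither m_22 = True nor m_22 = False works.
Neither m_11 = True nor m_11 = False works.
No assignment satisfies every clause.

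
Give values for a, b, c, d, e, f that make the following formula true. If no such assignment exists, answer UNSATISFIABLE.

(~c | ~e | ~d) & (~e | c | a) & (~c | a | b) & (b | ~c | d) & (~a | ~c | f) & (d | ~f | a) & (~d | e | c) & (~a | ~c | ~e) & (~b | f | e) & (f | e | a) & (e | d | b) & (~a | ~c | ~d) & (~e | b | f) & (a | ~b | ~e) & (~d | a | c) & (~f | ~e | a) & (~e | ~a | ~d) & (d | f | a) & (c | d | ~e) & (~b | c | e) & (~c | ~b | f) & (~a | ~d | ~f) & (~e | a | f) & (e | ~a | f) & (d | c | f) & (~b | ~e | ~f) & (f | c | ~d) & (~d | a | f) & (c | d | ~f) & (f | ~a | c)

a ↦ 0, b ↦ 1, c ↦ 1, d ↦ 1, e ↦ 0, f ↦ 1

Try c = 1.
Try e = 0.
Try a = 0.
From the singleton clause (b), b = 1.
From the singleton clause (f), f = 1.
From the singleton clause (d), d = 1.
This assignment satisfies each clause.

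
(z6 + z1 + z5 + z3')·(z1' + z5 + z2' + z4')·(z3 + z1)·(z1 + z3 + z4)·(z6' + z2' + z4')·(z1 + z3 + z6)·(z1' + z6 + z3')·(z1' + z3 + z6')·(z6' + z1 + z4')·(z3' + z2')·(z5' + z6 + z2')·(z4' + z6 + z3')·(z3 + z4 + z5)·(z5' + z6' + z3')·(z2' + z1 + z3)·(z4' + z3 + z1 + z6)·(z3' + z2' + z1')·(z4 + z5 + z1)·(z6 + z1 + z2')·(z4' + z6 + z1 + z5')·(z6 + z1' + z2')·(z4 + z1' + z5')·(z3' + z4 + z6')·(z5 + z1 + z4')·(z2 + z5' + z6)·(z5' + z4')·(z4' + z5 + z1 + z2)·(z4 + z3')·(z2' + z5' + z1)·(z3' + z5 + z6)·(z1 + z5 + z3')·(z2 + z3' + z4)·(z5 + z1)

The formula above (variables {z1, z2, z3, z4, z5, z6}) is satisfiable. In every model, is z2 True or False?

False

Suppose z2 = 1.
(z3') alone gives z3 = 0.
(z1) alone gives z1 = 1.
(z6') alone gives z6 = 0.
But (z6) is also a unit clause — contradiction.
So every satisfying assignment has z2 = False.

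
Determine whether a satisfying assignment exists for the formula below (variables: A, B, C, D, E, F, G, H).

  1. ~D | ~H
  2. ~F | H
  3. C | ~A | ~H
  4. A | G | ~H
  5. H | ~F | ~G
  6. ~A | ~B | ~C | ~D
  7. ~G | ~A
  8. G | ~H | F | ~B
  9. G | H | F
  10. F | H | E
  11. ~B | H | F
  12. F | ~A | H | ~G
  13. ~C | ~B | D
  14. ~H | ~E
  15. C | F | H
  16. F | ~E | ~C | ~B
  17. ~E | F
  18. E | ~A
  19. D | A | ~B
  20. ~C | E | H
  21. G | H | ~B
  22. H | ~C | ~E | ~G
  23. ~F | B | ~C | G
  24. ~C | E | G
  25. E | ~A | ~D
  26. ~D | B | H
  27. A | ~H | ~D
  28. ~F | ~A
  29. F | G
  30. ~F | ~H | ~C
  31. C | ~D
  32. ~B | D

Satisfiable

Case D = 0:
The clause (~B) is unit, so B = 0.
Case F = 1:
The clause (H) is unit, so H = 1.
The clause (~E) is unit, so E = 0.
The clause (~A) is unit, so A = 0.
The clause (G) is unit, so G = 1.
The clause (~C) is unit, so C = 0.
All clauses are satisfied.
A satisfying assignment: A ↦ 0, B ↦ 0, C ↦ 0, D ↦ 0, E ↦ 0, F ↦ 1, G ↦ 1, H ↦ 1.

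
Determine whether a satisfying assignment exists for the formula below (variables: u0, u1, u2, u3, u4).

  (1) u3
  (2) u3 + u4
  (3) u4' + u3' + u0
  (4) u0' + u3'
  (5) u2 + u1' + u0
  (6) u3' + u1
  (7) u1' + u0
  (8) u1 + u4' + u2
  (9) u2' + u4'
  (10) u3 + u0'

(u3) alone gives u3 = 1.
(u0') alone gives u0 = 0.
(u4') alone gives u4 = 0.
(u1) alone gives u1 = 1.
That conflicts with the unit clause (u1').
No assignment satisfies every clause.

Unsatisfiable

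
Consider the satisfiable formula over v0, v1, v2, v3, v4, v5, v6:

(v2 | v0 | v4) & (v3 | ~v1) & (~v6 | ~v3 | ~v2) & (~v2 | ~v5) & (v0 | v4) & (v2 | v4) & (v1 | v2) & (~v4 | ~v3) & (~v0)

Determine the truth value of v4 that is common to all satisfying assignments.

True

Suppose v4 = 0.
Unit clause (v0) forces v0 = 1.
That conflicts with the unit clause (~v0).
So every satisfying assignment has v4 = True.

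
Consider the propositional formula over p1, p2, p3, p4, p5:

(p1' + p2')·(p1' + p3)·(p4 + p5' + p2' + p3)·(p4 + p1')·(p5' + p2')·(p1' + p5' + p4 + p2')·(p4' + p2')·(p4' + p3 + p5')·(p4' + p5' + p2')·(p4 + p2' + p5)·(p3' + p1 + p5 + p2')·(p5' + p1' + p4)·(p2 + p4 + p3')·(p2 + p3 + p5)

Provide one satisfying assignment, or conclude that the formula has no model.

Case p1 = 1:
(p2') alone gives p2 = 0.
(p3) alone gives p3 = 1.
(p4) alone gives p4 = 1.
Every clause is now satisfied; p5 is unconstrained.

p1 ↦ 1, p2 ↦ 0, p3 ↦ 1, p4 ↦ 1, p5 ↦ 1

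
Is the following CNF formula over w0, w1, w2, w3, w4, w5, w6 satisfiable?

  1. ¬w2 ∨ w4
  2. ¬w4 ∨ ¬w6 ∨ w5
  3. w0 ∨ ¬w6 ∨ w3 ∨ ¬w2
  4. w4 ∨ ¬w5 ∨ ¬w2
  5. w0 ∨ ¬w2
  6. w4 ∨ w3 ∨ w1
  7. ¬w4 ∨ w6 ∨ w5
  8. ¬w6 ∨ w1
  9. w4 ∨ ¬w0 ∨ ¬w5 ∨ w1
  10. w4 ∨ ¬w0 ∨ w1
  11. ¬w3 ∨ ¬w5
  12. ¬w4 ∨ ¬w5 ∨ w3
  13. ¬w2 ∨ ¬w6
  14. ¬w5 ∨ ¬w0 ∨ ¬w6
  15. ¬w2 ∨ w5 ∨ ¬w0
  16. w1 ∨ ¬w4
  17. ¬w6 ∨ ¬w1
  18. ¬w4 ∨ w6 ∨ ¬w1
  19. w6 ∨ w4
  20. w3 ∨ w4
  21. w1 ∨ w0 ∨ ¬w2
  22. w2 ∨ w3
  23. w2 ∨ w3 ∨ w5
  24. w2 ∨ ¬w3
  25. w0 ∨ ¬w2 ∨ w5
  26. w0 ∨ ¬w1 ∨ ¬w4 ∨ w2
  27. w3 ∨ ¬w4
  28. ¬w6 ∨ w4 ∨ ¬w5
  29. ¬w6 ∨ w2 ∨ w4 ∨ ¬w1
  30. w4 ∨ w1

Suppose w2 = False.
Unit clause (w3) forces w3 = True.
Now (¬w3) is unsatisfied and unit — conflict.
That branch fails; take w2 = True instead.
Unit clause (w4) forces w4 = True.
Unit clause (w0) forces w0 = True.
Unit clause (¬w6) forces w6 = False.
Unit clause (w5) forces w5 = True.
Unit clause (¬w3) forces w3 = False.
Now (w3) is unsatisfied and unit — conflict.
Either choice for w2 ends in contradiction.
No assignment satisfies every clause.

No, unsatisfiable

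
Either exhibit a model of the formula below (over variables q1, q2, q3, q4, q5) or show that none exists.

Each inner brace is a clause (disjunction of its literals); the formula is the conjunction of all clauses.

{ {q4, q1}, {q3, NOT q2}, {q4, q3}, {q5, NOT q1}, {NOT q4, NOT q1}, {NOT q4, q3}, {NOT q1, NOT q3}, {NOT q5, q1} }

Suppose q4 = true.
(NOT q1) alone gives q1 = false.
(q3) alone gives q3 = true.
(NOT q5) alone gives q5 = false.
Every clause is now satisfied; q2 is unconstrained.

q1=false,  q2=true,  q3=true,  q4=true,  q5=false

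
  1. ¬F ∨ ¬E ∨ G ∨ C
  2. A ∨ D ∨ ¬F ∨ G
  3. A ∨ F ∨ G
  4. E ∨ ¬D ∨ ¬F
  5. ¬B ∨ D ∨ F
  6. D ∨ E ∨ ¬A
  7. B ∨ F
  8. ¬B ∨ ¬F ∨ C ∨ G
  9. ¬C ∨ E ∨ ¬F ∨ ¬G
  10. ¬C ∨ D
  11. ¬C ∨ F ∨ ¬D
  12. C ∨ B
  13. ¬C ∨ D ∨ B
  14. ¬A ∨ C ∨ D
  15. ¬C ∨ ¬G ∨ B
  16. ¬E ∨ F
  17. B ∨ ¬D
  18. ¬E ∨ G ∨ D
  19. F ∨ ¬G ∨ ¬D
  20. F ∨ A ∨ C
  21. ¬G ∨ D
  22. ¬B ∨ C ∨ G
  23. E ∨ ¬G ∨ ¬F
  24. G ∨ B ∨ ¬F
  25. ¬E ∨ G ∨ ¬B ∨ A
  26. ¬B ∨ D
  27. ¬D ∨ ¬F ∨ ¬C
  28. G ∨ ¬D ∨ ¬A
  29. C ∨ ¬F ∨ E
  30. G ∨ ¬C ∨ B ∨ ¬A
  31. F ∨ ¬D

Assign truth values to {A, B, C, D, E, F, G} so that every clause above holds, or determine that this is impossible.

A: True; B: True; C: False; D: True; E: True; F: True; G: True

Case B = True:
Unit clause (D) forces D = True.
Unit clause (F) forces F = True.
Unit clause (E) forces E = True.
Unit clause (¬C) forces C = False.
Unit clause (G) forces G = True.
No clause remains; A is free.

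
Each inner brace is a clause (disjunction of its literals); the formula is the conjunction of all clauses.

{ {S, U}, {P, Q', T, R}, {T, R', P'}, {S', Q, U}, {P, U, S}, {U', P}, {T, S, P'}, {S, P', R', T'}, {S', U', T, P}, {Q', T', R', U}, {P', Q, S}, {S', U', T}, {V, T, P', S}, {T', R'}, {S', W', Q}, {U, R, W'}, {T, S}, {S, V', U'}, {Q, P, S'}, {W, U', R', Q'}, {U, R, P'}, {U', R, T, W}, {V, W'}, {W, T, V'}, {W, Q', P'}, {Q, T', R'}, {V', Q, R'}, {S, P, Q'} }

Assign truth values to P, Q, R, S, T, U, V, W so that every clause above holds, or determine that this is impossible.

P=1; Q=0; R=0; S=1; T=1; U=1; V=0; W=0

Try S = 1.
Try Q = 0.
(U) alone gives U = 1.
(P) alone gives P = 1.
(T) alone gives T = 1.
(R') alone gives R = 0.
(W') alone gives W = 0.
Every clause is now satisfied; V is unconstrained.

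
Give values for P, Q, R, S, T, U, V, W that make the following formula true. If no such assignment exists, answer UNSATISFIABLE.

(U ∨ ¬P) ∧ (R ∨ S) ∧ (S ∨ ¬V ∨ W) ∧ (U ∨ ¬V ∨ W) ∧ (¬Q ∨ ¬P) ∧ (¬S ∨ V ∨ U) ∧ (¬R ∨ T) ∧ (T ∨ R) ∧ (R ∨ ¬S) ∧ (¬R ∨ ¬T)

UNSATISFIABLE

Branch on U: set U = True.
Branch on R: set R = True.
The clause (T) is unit, so T = True.
But (¬T) is also a unit clause — contradiction.
That branch fails; take R = False instead.
The clause (S) is unit, so S = True.
But (¬S) is also a unit clause — contradiction.
Neither R = True nor R = False works.
That branch fails; take U = False instead.
The clause (¬P) is unit, so P = False.
Branch on R: set R = True.
The clause (T) is unit, so T = True.
But (¬T) is also a unit clause — contradiction.
That branch fails; take R = False instead.
The clause (S) is unit, so S = True.
But (¬S) is also a unit clause — contradiction.
Neither R = True nor R = False works.
Neither U = True nor U = False works.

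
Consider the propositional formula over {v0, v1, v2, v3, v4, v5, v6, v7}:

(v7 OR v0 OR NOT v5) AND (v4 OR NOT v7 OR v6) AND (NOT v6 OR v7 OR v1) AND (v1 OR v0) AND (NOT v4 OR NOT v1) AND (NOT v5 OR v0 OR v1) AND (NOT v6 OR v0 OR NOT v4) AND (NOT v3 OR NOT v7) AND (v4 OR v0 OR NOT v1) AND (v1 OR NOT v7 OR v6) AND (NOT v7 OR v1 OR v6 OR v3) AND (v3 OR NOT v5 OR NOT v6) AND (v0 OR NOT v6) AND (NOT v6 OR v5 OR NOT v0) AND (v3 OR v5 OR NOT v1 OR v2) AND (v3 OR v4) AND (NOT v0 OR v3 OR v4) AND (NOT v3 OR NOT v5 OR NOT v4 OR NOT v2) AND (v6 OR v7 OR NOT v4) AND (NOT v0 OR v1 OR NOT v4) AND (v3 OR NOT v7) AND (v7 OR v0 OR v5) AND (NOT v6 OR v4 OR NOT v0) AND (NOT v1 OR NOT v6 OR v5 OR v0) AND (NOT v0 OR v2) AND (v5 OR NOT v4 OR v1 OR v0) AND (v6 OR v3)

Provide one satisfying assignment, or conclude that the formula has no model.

Suppose v1 = false.
Unit clause (v0) forces v0 = true.
Unit clause (NOT v4) forces v4 = false.
Unit clause (v3) forces v3 = true.
Unit clause (NOT v7) forces v7 = false.
Unit clause (NOT v6) forces v6 = false.
Unit clause (v2) forces v2 = true.
No clause remains; v5 is free.

v0=true,  v1=false,  v2=true,  v3=true,  v4=false,  v5=false,  v6=false,  v7=false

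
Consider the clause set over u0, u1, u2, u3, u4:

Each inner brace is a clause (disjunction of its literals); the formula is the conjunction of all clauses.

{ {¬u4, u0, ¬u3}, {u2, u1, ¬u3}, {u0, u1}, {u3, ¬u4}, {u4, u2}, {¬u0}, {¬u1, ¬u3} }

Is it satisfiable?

Yes

The clause (¬u0) is unit, so u0 = False.
The clause (u1) is unit, so u1 = True.
The clause (¬u3) is unit, so u3 = False.
The clause (¬u4) is unit, so u4 = False.
The clause (u2) is unit, so u2 = True.
Every clause now holds.
A satisfying assignment: u0: False,  u1: True,  u2: True,  u3: False,  u4: False.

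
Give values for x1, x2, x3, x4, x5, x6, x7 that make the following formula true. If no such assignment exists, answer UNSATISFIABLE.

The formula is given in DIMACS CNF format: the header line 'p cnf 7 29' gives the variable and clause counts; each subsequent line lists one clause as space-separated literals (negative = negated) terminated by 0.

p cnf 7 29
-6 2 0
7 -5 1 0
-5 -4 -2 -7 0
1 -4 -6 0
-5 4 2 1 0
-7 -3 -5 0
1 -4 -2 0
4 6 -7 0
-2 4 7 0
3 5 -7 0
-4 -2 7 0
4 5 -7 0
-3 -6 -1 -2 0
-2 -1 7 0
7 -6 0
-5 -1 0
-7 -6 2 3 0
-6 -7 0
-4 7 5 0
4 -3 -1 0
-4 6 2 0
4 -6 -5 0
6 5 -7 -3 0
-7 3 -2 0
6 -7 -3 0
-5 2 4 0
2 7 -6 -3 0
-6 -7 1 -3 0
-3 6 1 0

x1=False, x2=False, x3=False, x4=False, x5=False, x6=False, x7=False

Branch on x6: set x6 = False.
Branch on x4: set x4 = False.
From the singleton clause (¬x7), x7 = False.
From the singleton clause (¬x2), x2 = False.
From the singleton clause (¬x5), x5 = False.
Branch on x3: set x3 = False.
No clause remains; x1 is free.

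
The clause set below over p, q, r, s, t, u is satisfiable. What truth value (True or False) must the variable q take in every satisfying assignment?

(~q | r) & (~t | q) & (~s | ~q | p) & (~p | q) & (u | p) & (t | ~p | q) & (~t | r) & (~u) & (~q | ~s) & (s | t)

True

Suppose q = 0.
Unit clause (~t) forces t = 0.
Unit clause (~p) forces p = 0.
Unit clause (u) forces u = 1.
Now (~u) is unsatisfied and unit — conflict.
So every satisfying assignment has q = True.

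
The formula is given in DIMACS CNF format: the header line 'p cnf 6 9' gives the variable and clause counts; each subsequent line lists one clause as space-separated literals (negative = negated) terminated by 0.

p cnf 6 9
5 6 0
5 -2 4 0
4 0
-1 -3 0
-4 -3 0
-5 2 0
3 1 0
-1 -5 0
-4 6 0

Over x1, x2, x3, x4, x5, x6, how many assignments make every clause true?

2

There are 2^6 = 64 truth assignments over (x1, x2, x3, x4, x5, x6).
Split on x5. With x5 = True, the clauses containing x5 are satisfied and ¬x5 drops from the rest; 0 of the 2^5 = 32 assignments to the other variables satisfy what remains.
With x5 = False, by the same count on the reduced clause set, 2 assignments work.
Total: 0 + 2 = 2.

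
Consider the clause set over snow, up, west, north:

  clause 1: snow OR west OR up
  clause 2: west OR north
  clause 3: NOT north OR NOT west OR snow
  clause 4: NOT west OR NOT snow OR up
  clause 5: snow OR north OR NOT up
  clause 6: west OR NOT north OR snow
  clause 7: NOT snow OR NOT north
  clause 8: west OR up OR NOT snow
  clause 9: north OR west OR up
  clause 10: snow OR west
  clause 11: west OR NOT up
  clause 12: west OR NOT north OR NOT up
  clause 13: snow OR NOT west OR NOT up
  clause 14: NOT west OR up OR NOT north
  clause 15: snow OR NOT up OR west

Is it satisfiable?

Case west = true:
Case north = false:
Case snow = true:
(up) alone gives up = true.
All clauses are satisfied.
A satisfying assignment: snow=true; up=true; west=true; north=false.

Satisfiable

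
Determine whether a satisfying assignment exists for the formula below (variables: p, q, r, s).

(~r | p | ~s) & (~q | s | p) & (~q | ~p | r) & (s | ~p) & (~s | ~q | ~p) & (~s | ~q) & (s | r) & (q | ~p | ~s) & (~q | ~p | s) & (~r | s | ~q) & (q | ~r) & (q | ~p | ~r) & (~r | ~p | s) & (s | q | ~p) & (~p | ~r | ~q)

Yes, satisfiable

Try s = 1.
(~q) alone gives q = 0.
(~p) alone gives p = 0.
(~r) alone gives r = 0.
This assignment satisfies each clause.
A satisfying assignment: p ↦ 0,  q ↦ 0,  r ↦ 0,  s ↦ 1.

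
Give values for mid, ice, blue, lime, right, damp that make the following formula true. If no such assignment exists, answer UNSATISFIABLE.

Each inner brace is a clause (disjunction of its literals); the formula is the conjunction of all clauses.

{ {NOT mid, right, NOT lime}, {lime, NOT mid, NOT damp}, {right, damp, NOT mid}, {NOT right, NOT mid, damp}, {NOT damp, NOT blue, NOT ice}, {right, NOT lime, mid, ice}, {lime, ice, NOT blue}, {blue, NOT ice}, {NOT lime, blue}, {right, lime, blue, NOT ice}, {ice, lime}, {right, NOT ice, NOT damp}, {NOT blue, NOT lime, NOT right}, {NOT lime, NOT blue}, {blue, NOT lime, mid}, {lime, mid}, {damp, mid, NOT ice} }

Branch on blue: set blue = true.
From the singleton clause (NOT lime), lime = false.
From the singleton clause (ice), ice = true.
From the singleton clause (NOT damp), damp = false.
From the singleton clause (mid), mid = true.
From the singleton clause (right), right = true.
That conflicts with the unit clause (NOT right).
That branch fails; take blue = false instead.
From the singleton clause (NOT ice), ice = false.
From the singleton clause (NOT lime), lime = false.
That conflicts with the unit clause (lime).
Both values of blue lead to a conflict.

UNSATISFIABLE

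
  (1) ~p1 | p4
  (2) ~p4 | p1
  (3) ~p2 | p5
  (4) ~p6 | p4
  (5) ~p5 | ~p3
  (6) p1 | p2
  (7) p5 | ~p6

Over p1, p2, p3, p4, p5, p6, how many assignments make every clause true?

7

There are 2^6 = 64 truth assignments over (p1, p2, p3, p4, p5, p6).
Split on p1. With p1 = 1, the clauses containing p1 are satisfied and ~p1 drops from the rest; 6 of the 2^5 = 32 assignments to the other variables satisfy what remains.
With p1 = 0, by the same count on the reduced clause set, 1 assignment works.
(One model: p1=F, p2=T, p3=F, p4=F, p5=T, p6=F.)
Total: 6 + 1 = 7.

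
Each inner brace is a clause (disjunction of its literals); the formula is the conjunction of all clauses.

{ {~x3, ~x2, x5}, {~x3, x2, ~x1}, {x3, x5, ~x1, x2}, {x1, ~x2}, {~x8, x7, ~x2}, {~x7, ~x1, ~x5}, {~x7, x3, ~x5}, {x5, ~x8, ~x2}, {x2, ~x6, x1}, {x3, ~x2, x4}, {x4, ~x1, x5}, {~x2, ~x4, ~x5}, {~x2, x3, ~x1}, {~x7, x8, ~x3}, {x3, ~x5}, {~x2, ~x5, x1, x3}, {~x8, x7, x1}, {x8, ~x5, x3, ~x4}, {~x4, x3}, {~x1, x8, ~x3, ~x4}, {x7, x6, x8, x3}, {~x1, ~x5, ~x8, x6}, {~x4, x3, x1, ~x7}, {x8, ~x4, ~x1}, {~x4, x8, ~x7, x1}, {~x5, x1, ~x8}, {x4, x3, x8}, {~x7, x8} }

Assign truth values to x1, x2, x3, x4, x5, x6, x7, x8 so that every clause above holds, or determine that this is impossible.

x1 ↦ 1,  x2 ↦ 1,  x3 ↦ 1,  x4 ↦ 0,  x5 ↦ 1,  x6 ↦ 1,  x7 ↦ 0,  x8 ↦ 0

Branch on x1: set x1 = 1.
Branch on x3: set x3 = 1.
Unit clause (x2) forces x2 = 1.
Unit clause (x5) forces x5 = 1.
Unit clause (~x7) forces x7 = 0.
Unit clause (~x8) forces x8 = 0.
Unit clause (~x4) forces x4 = 0.
No clause remains; x6 is free.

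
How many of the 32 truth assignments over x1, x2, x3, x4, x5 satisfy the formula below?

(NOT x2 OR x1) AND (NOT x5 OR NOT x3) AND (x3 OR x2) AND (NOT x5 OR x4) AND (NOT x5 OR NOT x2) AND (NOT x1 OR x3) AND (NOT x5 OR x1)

6

There are 2^5 = 32 truth assignments over (x1, x2, x3, x4, x5).
Split on x3. With x3 = true, the clauses containing x3 are satisfied and NOT x3 drops from the rest; 6 of the 2^4 = 16 assignments to the other variables satisfy what remains.
With x3 = false, by the same count on the reduced clause set, 0 assignments work.
(One model: x1=F, x2=F, x3=T, x4=F, x5=F.)
Total: 6 + 0 = 6.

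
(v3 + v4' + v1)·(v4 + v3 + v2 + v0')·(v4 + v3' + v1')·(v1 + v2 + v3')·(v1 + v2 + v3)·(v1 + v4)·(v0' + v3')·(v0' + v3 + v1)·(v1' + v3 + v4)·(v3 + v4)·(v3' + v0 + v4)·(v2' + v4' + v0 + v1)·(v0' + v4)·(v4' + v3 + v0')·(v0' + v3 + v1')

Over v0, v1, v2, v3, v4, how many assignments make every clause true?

4

There are 2^5 = 32 truth assignments over (v0, v1, v2, v3, v4).
Split on v2. With v2 = 1, the clauses containing v2 are satisfied and v2' drops from the rest; 2 of the 2^4 = 16 assignments to the other variables satisfy what remains.
With v2 = 0, by the same count on the reduced clause set, 2 assignments work.
(One model: v0=F, v1=T, v2=F, v3=F, v4=T.)
Total: 2 + 2 = 4.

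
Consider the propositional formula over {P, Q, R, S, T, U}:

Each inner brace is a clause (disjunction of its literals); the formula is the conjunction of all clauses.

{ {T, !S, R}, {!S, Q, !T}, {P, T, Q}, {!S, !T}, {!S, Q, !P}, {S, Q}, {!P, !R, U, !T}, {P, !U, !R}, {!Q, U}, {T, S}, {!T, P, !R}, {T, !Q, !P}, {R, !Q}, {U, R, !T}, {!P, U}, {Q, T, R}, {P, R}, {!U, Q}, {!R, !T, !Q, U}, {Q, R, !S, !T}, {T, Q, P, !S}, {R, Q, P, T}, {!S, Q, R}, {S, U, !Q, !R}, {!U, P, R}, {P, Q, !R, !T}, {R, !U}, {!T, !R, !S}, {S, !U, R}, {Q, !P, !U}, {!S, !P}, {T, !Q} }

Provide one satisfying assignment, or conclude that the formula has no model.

Suppose S = false.
Unit clause (Q) forces Q = true.
Unit clause (U) forces U = true.
Unit clause (T) forces T = true.
Unit clause (R) forces R = true.
Unit clause (P) forces P = true.
All clauses are satisfied.

P=true, Q=true, R=true, S=false, T=true, U=true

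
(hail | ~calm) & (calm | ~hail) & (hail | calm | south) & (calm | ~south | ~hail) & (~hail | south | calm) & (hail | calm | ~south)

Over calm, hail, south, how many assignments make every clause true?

There are 2^3 = 8 truth assignments over (calm, hail, south).
Check each against the 6 clauses (columns in the order calm, hail, south):
  F F F  ✗ fails (hail | calm | south)
  F F T  ✗ fails (hail | calm | ~south)
  F T F  ✗ fails (calm | ~hail)
  F T T  ✗ fails (calm | ~hail)
  T F F  ✗ fails (hail | ~calm)
  T F T  ✗ fails (hail | ~calm)
  T T F  ✓ satisfies all
  T T T  ✓ satisfies all
2 of the 8 rows are models.

2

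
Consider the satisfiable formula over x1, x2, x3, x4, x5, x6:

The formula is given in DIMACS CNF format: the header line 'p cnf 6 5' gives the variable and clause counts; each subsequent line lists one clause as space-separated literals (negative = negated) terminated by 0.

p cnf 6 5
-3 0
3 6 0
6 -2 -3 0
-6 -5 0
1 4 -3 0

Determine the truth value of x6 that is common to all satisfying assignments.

Suppose x6 = False.
Unit clause (¬x3) forces x3 = False.
That conflicts with the unit clause (x3).
So every satisfying assignment has x6 = True.

True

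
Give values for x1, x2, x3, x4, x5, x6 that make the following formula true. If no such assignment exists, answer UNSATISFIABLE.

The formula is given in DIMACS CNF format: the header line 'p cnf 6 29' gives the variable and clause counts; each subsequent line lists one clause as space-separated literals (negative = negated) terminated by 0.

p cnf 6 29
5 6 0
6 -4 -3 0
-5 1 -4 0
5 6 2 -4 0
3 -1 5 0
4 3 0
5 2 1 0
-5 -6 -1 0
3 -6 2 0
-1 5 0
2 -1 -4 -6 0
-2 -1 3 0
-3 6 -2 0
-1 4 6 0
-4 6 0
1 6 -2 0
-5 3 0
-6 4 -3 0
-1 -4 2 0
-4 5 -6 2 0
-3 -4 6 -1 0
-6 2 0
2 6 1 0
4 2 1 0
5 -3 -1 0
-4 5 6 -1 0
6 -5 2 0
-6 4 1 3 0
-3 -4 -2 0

x1=False; x2=True; x3=False; x4=True; x5=False; x6=True

Try x5 = False.
(x6) alone gives x6 = True.
(¬x1) alone gives x1 = False.
(x2) alone gives x2 = True.
Try x4 = True.
(¬x3) alone gives x3 = False.
All clauses are satisfied.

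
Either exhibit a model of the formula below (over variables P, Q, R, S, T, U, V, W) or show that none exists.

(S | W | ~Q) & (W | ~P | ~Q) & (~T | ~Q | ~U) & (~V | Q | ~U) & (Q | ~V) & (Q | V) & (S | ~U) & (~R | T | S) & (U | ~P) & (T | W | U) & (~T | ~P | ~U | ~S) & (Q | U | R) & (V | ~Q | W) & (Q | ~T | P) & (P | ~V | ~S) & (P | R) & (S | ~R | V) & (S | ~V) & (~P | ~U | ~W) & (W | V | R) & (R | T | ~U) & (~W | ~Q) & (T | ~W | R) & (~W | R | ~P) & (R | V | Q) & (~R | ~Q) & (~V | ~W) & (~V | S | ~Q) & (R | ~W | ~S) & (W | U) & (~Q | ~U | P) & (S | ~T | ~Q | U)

Suppose Q = 1.
(~W) alone gives W = 0.
(S) alone gives S = 1.
(~P) alone gives P = 0.
(V) alone gives V = 1.
Now (~V) is unsatisfied and unit — conflict.
That branch fails; take Q = 0 instead.
(~V) alone gives V = 0.
Now (V) is unsatisfied and unit — conflict.
Either choice for Q ends in contradiction.

UNSATISFIABLE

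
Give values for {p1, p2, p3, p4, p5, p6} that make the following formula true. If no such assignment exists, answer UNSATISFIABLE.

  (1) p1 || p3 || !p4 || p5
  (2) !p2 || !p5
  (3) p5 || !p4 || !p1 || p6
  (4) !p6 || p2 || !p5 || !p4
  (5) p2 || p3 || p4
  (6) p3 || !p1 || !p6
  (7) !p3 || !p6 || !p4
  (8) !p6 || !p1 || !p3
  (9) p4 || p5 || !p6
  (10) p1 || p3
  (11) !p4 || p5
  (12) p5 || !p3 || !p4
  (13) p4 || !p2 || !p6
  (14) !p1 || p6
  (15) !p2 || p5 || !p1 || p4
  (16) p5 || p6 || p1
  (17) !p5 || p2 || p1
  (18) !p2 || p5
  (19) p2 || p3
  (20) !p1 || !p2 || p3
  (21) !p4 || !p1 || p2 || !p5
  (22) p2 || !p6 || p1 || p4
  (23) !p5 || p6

Suppose p2 = false.
The clause (p3) is unit, so p3 = true.
Suppose p6 = false.
The clause (!p1) is unit, so p1 = false.
The clause (p5) is unit, so p5 = true.
But (!p5) is also a unit clause — contradiction.
So p6 must be the other value — set p6 = true.
The clause (!p4) is unit, so p4 = false.
The clause (!p1) is unit, so p1 = false.
But (p1) is also a unit clause — contradiction.
Neither p6 = true nor p6 = false works.
So p2 must be the other value — set p2 = true.
The clause (!p5) is unit, so p5 = false.
But (p5) is also a unit clause — contradiction.
Neither p2 = true nor p2 = false works.

UNSATISFIABLE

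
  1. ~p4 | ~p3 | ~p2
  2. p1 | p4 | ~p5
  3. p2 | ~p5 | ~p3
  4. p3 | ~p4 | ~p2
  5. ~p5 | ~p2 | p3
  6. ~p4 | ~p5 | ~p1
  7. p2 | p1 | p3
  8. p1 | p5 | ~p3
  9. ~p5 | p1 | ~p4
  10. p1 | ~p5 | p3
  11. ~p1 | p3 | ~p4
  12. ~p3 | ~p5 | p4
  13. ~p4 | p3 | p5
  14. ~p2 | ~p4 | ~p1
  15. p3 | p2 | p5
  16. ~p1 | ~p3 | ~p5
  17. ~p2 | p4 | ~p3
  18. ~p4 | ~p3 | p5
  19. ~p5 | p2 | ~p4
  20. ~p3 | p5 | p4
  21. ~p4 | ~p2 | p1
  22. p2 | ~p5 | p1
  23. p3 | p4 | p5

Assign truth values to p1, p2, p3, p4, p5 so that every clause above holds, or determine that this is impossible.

p1 ↦ 1, p2 ↦ 0, p3 ↦ 0, p4 ↦ 0, p5 ↦ 1

Try p4 = 0.
Try p1 = 1.
Try p3 = 0.
From the singleton clause (p5), p5 = 1.
From the singleton clause (~p2), p2 = 0.
This assignment satisfies each clause.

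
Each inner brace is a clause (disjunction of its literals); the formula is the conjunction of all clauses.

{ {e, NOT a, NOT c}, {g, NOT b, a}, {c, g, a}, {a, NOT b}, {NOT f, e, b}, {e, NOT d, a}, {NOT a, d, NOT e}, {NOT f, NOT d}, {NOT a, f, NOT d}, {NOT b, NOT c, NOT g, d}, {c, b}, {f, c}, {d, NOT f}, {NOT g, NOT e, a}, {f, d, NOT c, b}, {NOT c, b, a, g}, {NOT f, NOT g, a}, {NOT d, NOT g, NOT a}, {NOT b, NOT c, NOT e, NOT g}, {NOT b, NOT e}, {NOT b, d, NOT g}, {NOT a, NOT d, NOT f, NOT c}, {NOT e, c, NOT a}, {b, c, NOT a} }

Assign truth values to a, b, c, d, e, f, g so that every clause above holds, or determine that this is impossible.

UNSATISFIABLE

Try a = true.
Try e = true.
Unit clause (d) forces d = true.
Unit clause (NOT f) forces f = false.
Now (f) is unsatisfied and unit — conflict.
That branch fails; take e = false instead.
Unit clause (NOT c) forces c = false.
Unit clause (b) forces b = true.
Unit clause (f) forces f = true.
Unit clause (NOT d) forces d = false.
Now (d) is unsatisfied and unit — conflict.
Neither e = true nor e = false works.
That branch fails; take a = false instead.
Unit clause (NOT b) forces b = false.
Unit clause (c) forces c = true.
Unit clause (g) forces g = true.
Unit clause (NOT e) forces e = false.
Unit clause (NOT f) forces f = false.
Unit clause (NOT d) forces d = false.
Now (d) is unsatisfied and unit — conflict.
Neither a = true nor a = false works.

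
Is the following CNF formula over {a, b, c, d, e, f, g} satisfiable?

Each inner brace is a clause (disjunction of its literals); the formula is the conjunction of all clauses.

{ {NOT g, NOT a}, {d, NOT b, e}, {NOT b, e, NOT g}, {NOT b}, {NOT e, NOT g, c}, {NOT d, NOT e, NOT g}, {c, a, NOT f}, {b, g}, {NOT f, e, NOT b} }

Yes

From the singleton clause (NOT b), b = false.
From the singleton clause (g), g = true.
From the singleton clause (NOT a), a = false.
Suppose e = false.
Suppose c = false.
From the singleton clause (NOT f), f = false.
Every clause is now satisfied; d is unconstrained.
A satisfying assignment: a=false,  b=false,  c=false,  d=false,  e=false,  f=false,  g=true.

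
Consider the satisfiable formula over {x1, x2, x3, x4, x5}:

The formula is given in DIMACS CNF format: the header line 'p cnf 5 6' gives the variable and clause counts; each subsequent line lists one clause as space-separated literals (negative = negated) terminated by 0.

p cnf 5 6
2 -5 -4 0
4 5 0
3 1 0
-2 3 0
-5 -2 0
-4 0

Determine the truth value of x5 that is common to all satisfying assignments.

True

Suppose x5 = False.
(x4) alone gives x4 = True.
That conflicts with the unit clause (¬x4).
So every satisfying assignment has x5 = True.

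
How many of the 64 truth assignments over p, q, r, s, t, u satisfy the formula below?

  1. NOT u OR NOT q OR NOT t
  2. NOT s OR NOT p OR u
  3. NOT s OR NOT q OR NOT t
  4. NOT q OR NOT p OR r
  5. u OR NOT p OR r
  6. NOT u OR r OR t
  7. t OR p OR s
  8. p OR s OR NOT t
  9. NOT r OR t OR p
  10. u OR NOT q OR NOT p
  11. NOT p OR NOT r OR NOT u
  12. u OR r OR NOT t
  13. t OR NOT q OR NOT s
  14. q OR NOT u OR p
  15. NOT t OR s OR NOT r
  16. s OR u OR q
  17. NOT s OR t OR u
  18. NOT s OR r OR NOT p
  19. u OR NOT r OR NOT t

There are 2^6 = 64 truth assignments over (p, q, r, s, t, u).
Split on q. With q = true, the clauses containing q are satisfied and NOT q drops from the rest; 0 of the 2^5 = 32 assignments to the other variables satisfy what remains.
With q = false, by the same count on the reduced clause set, 1 assignment works.
(One model: p=T, q=F, r=F, s=F, t=T, u=T.)
Total: 0 + 1 = 1.

1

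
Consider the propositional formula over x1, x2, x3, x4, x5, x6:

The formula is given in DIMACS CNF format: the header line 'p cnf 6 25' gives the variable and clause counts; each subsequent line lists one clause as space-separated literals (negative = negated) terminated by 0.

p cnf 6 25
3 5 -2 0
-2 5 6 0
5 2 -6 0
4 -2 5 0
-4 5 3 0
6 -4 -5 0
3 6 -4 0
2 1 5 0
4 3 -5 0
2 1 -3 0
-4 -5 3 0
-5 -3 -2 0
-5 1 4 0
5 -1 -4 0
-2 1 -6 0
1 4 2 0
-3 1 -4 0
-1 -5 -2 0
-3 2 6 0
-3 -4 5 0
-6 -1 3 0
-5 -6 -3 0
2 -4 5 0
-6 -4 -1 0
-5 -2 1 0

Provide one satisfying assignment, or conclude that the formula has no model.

x1: True, x2: False, x3: False, x4: False, x5: False, x6: False

Suppose x3 = False.
Suppose x5 = False.
Unit clause (¬x2) forces x2 = False.
Unit clause (¬x6) forces x6 = False.
Unit clause (¬x4) forces x4 = False.
Unit clause (x1) forces x1 = True.
This assignment satisfies each clause.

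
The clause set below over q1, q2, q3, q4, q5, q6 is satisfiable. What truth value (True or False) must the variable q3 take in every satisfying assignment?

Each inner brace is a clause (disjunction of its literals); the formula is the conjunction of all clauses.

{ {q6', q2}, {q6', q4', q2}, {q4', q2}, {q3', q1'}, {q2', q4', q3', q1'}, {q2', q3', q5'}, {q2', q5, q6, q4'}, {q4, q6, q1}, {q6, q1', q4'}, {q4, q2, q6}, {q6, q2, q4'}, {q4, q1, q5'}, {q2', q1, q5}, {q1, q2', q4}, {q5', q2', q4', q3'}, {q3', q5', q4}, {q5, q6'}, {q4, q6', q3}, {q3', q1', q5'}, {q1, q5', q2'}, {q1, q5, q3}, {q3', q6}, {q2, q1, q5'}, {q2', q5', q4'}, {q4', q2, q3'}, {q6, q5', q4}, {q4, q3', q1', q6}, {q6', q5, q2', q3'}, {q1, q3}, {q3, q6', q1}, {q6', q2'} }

Suppose q3 = 1.
The clause (q1') is unit, so q1 = 0.
The clause (q6) is unit, so q6 = 1.
The clause (q2) is unit, so q2 = 1.
Now (q2') is unsatisfied and unit — conflict.
So every satisfying assignment has q3 = False.

False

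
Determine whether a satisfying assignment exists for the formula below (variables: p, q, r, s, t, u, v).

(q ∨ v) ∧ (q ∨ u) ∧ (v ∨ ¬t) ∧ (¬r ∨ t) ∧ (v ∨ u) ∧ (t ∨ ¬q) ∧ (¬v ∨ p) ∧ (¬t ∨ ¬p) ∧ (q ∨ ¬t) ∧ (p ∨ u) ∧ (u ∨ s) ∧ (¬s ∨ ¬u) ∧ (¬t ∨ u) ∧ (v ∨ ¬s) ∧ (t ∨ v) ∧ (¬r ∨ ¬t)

Satisfiable

Try q = False.
The clause (v) is unit, so v = True.
The clause (u) is unit, so u = True.
The clause (p) is unit, so p = True.
The clause (¬t) is unit, so t = False.
The clause (¬r) is unit, so r = False.
The clause (¬s) is unit, so s = False.
Every clause now holds.
A satisfying assignment: p=True,  q=False,  r=False,  s=False,  t=False,  u=True,  v=True.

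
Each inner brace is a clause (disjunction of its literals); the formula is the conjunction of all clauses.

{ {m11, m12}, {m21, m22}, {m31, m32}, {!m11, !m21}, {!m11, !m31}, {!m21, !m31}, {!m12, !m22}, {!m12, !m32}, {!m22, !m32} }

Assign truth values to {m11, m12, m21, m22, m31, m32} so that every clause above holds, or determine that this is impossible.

Try m11 = true.
From the singleton clause (!m21), m21 = false.
From the singleton clause (m22), m22 = true.
From the singleton clause (!m31), m31 = false.
From the singleton clause (m32), m32 = true.
That conflicts with the unit clause (!m32).
So m11 must be the other value — set m11 = false.
From the singleton clause (m12), m12 = true.
From the singleton clause (!m22), m22 = false.
From the singleton clause (m21), m21 = true.
From the singleton clause (!m31), m31 = false.
From the singleton clause (m32), m32 = true.
That conflicts with the unit clause (!m32).
Neither m11 = true nor m11 = false works.

UNSATISFIABLE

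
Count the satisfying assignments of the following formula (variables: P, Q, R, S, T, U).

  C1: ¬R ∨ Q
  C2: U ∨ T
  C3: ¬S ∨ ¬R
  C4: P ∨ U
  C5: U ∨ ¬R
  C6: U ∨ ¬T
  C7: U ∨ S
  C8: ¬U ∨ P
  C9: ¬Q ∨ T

There are 2^6 = 64 truth assignments over (P, Q, R, S, T, U).
Split on S. With S = True, the clauses containing S are satisfied and ¬S drops from the rest; 3 of the 2^5 = 32 assignments to the other variables satisfy what remains.
With S = False, by the same count on the reduced clause set, 4 assignments work.
(One model: P=T, Q=F, R=F, S=F, T=F, U=T.)
Total: 3 + 4 = 7.

7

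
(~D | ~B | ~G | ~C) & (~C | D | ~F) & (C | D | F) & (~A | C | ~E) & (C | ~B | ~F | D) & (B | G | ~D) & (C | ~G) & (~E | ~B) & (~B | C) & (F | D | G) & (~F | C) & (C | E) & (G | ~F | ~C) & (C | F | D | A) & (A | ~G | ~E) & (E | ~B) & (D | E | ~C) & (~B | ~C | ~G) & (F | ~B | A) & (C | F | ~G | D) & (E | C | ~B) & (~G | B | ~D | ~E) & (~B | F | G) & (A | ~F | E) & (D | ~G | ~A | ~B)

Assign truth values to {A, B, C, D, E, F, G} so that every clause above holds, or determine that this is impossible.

A=1; B=0; C=1; D=1; E=0; F=1; G=1

Case C = 1:
Case D = 1:
Case B = 0:
(G) alone gives G = 1.
(~E) alone gives E = 0.
Case A = 1:
All clauses hold; F can take either value.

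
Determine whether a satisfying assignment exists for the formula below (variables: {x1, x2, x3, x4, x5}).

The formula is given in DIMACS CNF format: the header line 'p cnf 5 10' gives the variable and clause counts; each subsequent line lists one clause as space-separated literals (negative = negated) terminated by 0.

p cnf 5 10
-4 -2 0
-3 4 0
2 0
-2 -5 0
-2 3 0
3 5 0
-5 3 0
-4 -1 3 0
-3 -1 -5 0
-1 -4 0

No, unsatisfiable

From the singleton clause (x2), x2 = True.
From the singleton clause (¬x4), x4 = False.
From the singleton clause (¬x3), x3 = False.
Now (x3) is unsatisfied and unit — conflict.
No assignment satisfies every clause.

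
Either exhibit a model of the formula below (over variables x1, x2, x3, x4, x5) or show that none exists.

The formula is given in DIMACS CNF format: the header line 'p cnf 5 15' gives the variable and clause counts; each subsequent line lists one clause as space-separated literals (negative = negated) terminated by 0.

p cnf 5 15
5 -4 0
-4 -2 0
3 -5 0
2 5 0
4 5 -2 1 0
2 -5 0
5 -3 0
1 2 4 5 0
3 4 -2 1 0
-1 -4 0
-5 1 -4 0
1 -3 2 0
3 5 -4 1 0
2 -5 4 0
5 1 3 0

Try x5 = False.
(¬x4) alone gives x4 = False.
(x2) alone gives x2 = True.
(x1) alone gives x1 = True.
(¬x3) alone gives x3 = False.
All clauses are satisfied.

x1: True; x2: True; x3: False; x4: False; x5: False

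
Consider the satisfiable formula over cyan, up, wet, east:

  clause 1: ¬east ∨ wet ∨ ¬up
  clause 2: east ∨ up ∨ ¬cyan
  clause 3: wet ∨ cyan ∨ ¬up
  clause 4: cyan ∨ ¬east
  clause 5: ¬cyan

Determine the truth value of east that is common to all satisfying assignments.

Suppose east = True.
From the singleton clause (cyan), cyan = True.
But (¬cyan) is also a unit clause — contradiction.
So every satisfying assignment has east = False.

False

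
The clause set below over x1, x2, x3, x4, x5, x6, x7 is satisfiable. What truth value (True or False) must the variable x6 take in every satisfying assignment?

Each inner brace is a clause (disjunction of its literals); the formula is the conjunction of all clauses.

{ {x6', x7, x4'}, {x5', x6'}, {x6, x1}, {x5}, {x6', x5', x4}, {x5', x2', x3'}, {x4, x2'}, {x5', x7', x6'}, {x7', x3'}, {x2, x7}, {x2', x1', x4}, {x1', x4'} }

Suppose x6 = 1.
Unit clause (x5') forces x5 = 0.
Now (x5) is unsatisfied and unit — conflict.
So every satisfying assignment has x6 = False.

False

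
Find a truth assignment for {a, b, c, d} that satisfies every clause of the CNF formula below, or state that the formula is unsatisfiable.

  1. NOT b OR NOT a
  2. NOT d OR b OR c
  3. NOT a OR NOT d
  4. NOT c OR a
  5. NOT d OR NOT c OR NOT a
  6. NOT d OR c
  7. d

UNSATISFIABLE

(d) alone gives d = true.
(NOT a) alone gives a = false.
(NOT c) alone gives c = false.
Now (c) is unsatisfied and unit — conflict.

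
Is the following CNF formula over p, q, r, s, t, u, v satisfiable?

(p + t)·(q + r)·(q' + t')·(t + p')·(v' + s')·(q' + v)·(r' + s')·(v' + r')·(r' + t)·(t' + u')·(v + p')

Yes, satisfiable

Try p = 0.
From the singleton clause (t), t = 1.
From the singleton clause (q'), q = 0.
From the singleton clause (r), r = 1.
From the singleton clause (s'), s = 0.
From the singleton clause (v'), v = 0.
From the singleton clause (u'), u = 0.
This assignment satisfies each clause.
A satisfying assignment: p=0, q=0, r=1, s=0, t=1, u=0, v=0.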